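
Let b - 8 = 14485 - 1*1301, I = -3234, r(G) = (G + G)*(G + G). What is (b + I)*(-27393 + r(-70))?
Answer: -77602694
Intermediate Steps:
r(G) = 4*G² (r(G) = (2*G)*(2*G) = 4*G²)
b = 13192 (b = 8 + (14485 - 1*1301) = 8 + (14485 - 1301) = 8 + 13184 = 13192)
(b + I)*(-27393 + r(-70)) = (13192 - 3234)*(-27393 + 4*(-70)²) = 9958*(-27393 + 4*4900) = 9958*(-27393 + 19600) = 9958*(-7793) = -77602694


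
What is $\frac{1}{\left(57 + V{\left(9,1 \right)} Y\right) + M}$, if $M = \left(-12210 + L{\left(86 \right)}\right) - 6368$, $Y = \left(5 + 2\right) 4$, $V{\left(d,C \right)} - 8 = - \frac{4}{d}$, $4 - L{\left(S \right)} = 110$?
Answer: $- \frac{9}{165739} \approx -5.4302 \cdot 10^{-5}$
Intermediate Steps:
$L{\left(S \right)} = -106$ ($L{\left(S \right)} = 4 - 110 = -106$)
$V{\left(d,C \right)} = 8 - \frac{4}{d}$
$Y = 28$ ($Y = 7 \cdot 4 = 28$)
$M = -18684$ ($M = \left(-12210 - 106\right) - 6368 = -12316 - 6368 = -18684$)
$\frac{1}{\left(57 + V{\left(9,1 \right)} Y\right) + M} = \frac{1}{\left(57 + \left(8 - \frac{4}{9}\right) 28\right) - 18684} = \frac{1}{\left(57 + \frac{68}{9} \cdot 28\right) - 18684} = \frac{1}{\left(57 + \frac{1904}{9}\right) - 18684} = \frac{1}{\frac{2417}{9} - 18684} = \frac{1}{- \frac{165739}{9}} = - \frac{9}{165739}$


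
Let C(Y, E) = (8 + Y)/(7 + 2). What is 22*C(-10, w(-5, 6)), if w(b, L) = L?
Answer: -44/9 ≈ -4.8889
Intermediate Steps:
C(Y, E) = 8/9 + Y/9 (C(Y, E) = (8 + Y)/9 = (8 + Y)*(1/9) = 8/9 + Y/9)
22*C(-10, w(-5, 6)) = 22*(8/9 + (1/9)*(-10)) = 22*(8/9 - 10/9) = 22*(-2/9) = -44/9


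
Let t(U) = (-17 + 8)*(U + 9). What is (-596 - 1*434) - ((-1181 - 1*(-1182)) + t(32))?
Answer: -662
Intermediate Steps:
t(U) = -81 - 9*U (t(U) = -9*(9 + U) = -81 - 9*U)
(-596 - 1*434) - ((-1181 - 1*(-1182)) + t(32)) = (-596 - 1*434) - ((-1181 - 1*(-1182)) + (-81 - 9*32)) = (-596 - 434) - ((-1181 + 1182) + (-81 - 288)) = -1030 - (1 - 369) = -1030 - 1*(-368) = -1030 + 368 = -662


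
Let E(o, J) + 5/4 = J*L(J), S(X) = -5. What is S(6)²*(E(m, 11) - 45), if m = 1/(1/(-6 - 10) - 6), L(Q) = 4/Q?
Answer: -4225/4 ≈ -1056.3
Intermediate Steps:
m = -16/97 (m = 1/(1/(-16) - 6) = 1/(-1/16 - 6) = 1/(-97/16) = -16/97 ≈ -0.16495)
E(o, J) = 11/4 (E(o, J) = -5/4 + J*(4/J) = -5/4 + 4 = 11/4)
S(6)²*(E(m, 11) - 45) = (-5)²*(11/4 - 45) = 25*(-169/4) = -4225/4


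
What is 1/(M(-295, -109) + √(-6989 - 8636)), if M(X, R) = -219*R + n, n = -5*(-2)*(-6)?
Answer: 23811/566979346 - 125*I/566979346 ≈ 4.1996e-5 - 2.2047e-7*I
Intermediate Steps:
n = -60 (n = 10*(-6) = -60)
M(X, R) = -60 - 219*R (M(X, R) = -219*R - 60 = -60 - 219*R)
1/(M(-295, -109) + √(-6989 - 8636)) = 1/((-60 - 219*(-109)) + √(-6989 - 8636)) = 1/((-60 + 23871) + √(-15625)) = 1/(23811 + 125*I) = (23811 - 125*I)/566979346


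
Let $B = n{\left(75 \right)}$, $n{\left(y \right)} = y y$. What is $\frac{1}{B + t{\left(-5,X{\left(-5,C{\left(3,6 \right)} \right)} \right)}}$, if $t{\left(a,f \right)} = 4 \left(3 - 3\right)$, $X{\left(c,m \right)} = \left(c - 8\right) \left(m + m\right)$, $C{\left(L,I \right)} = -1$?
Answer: $\frac{1}{5625} \approx 0.00017778$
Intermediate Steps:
$X{\left(c,m \right)} = 2 m \left(-8 + c\right)$ ($X{\left(c,m \right)} = \left(-8 + c\right) 2 m = 2 m \left(-8 + c\right)$)
$t{\left(a,f \right)} = 0$ ($t{\left(a,f \right)} = 4 \cdot 0 = 0$)
$n{\left(y \right)} = y^{2}$
$B = 5625$ ($B = 75^{2} = 5625$)
$\frac{1}{B + t{\left(-5,X{\left(-5,C{\left(3,6 \right)} \right)} \right)}} = \frac{1}{5625 + 0} = \frac{1}{5625}$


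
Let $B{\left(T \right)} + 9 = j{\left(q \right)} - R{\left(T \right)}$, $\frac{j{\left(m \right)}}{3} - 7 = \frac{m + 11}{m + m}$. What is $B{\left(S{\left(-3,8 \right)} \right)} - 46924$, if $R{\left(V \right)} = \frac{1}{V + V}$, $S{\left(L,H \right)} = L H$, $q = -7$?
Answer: $- \frac{15762713}{336} \approx -46913.0$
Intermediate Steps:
$S{\left(L,H \right)} = H L$
$j{\left(m \right)} = 21 + \frac{3 \left(11 + m\right)}{2 m}$ ($j{\left(m \right)} = 21 + 3 \frac{m + 11}{m + m} = 21 + 3 \frac{11 + m}{2 m} = 21 + \frac{3 \left(11 + m\right)}{2 m}$)
$R{\left(V \right)} = \frac{1}{2 V}$
$B{\left(T \right)} = \frac{78}{7} - \frac{1}{2 T}$ ($B{\left(T \right)} = -9 + \left(\frac{3 \left(11 + 15 \left(-7\right)\right)}{2 \left(-7\right)} - \frac{1}{2 T}\right) = -9 - \left(\frac{1}{2 T} + \frac{3 \left(11 - 105\right)}{14}\right) = -9 + \left(\frac{3}{2} \left(- \frac{1}{7}\right) \left(-94\right) - \frac{1}{2 T}\right) = -9 + \left(\frac{141}{7} - \frac{1}{2 T}\right) = \frac{78}{7} - \frac{1}{2 T}$)
$B{\left(S{\left(-3,8 \right)} \right)} - 46924 = \frac{-7 + 156 \cdot 8 \left(-3\right)}{14 \cdot 8 \left(-3\right)} - 46924 = \frac{-7 + 156 \left(-24\right)}{14 \left(-24\right)} - 46924 = \frac{1}{14} \left(- \frac{1}{24}\right) \left(-7 - 3744\right) - 46924 = \frac{1}{14} \left(- \frac{1}{24}\right) \left(-3751\right) - 46924 = \frac{3751}{336} - 46924 = - \frac{15762713}{336}$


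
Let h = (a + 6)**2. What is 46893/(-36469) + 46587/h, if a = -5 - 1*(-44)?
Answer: 534674326/24616575 ≈ 21.720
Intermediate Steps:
a = 39 (a = -5 + 44 = 39)
h = 2025 (h = (39 + 6)**2 = 45**2 = 2025)
46893/(-36469) + 46587/h = 46893/(-36469) + 46587/2025 = 46893*(-1/36469) + 46587*(1/2025) = -46893/36469 + 15529/675 = 534674326/24616575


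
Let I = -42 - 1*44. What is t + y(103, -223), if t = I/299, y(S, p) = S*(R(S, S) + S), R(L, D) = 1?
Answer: 3202802/299 ≈ 10712.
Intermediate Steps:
I = -86 (I = -42 - 44 = -86)
y(S, p) = S*(1 + S)
t = -86/299 ≈ -0.28763
t + y(103, -223) = -86/299 + 103*(1 + 103) = -86/299 + 103*104 = -86/299 + 10712 = 3202802/299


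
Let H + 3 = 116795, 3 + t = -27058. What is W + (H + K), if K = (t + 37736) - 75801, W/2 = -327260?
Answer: -602854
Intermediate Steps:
W = -654520 (W = 2*(-327260) = -654520)
t = -27061 (t = -3 - 27058 = -27061)
H = 116792 (H = -3 + 116795 = 116792)
K = -65126 (K = (-27061 + 37736) - 75801 = 10675 - 75801 = -65126)
W + (H + K) = -654520 + (116792 - 65126) = -654520 + 51666 = -602854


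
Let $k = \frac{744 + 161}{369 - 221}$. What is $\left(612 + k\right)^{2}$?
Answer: $\frac{8368773361}{21904} \approx 3.8207 \cdot 10^{5}$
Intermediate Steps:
$k = \frac{905}{148} \approx 6.1149$
$\left(612 + k\right)^{2} = \left(612 + \frac{905}{148}\right)^{2} = \left(\frac{91481}{148}\right)^{2} = \frac{8368773361}{21904}$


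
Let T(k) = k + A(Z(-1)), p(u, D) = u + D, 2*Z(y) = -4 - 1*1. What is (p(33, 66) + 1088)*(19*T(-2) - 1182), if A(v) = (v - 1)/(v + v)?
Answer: -14323529/10 ≈ -1.4324e+6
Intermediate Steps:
Z(y) = -5/2 (Z(y) = (-4 - 1*1)/2 = (-4 - 1)/2 = (1/2)*(-5) = -5/2)
p(u, D) = D + u
A(v) = (-1 + v)/(2*v) (A(v) = (-1 + v)/((2*v)) = (-1 + v)*(1/(2*v)) = (-1 + v)/(2*v))
T(k) = 7/10 + k (T(k) = k + (-1 - 5/2)/(2*(-5/2)) = k + (1/2)*(-2/5)*(-7/2) = k + 7/10 = 7/10 + k)
(p(33, 66) + 1088)*(19*T(-2) - 1182) = ((66 + 33) + 1088)*(19*(7/10 - 2) - 1182) = (99 + 1088)*(19*(-13/10) - 1182) = 1187*(-247/10 - 1182) = 1187*(-12067/10) = -14323529/10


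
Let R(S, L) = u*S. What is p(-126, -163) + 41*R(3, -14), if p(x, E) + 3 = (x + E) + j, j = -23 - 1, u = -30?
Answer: -4006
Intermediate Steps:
j = -24
R(S, L) = -30*S
p(x, E) = -27 + E + x (p(x, E) = -3 + ((x + E) - 24) = -3 + ((E + x) - 24) = -3 + (-24 + E + x) = -27 + E + x)
p(-126, -163) + 41*R(3, -14) = (-27 - 163 - 126) + 41*(-30*3) = -316 + 41*(-90) = -316 - 3690 = -4006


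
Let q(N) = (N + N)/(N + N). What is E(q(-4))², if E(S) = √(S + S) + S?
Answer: (1 + √2)² ≈ 5.8284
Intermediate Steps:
q(N) = 1 (q(N) = (2*N)/((2*N)) = (2*N)*(1/(2*N)) = 1)
E(S) = S + √2*√S (E(S) = √(2*S) + S = √2*√S + S = S + √2*√S)
E(q(-4))² = (1 + √2*√1)² = (1 + √2*1)² = (1 + √2)²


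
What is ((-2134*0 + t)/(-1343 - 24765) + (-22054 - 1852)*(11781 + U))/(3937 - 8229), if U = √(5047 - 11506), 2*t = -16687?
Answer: 14705935957889/224111072 + 11953*I*√6459/2146 ≈ 65619.0 + 447.64*I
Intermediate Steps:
t = -16687/2 (t = (½)*(-16687) = -16687/2 ≈ -8343.5)
U = I*√6459 (U = √(-6459) = I*√6459 ≈ 80.368*I)
((-2134*0 + t)/(-1343 - 24765) + (-22054 - 1852)*(11781 + U))/(3937 - 8229) = ((-2134*0 - 16687/2)/(-1343 - 24765) + (-22054 - 1852)*(11781 + I*√6459))/(3937 - 8229) = ((0 - 16687/2)/(-26108) - 23906*(11781 + I*√6459))/(-4292) = (-16687/2*(-1/26108) + (-281636586 - 23906*I*√6459))*(-1/4292) = (16687/52216 + (-281636586 - 23906*I*√6459))*(-1/4292) = (-14705935957889/52216 - 23906*I*√6459)*(-1/4292) = 14705935957889/224111072 + 11953*I*√6459/2146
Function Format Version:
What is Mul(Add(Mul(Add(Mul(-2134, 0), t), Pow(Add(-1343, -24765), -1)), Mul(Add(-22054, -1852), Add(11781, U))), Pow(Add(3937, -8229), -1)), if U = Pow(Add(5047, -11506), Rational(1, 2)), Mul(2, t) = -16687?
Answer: Add(Rational(14705935957889, 224111072), Mul(Rational(11953, 2146), I, Pow(6459, Rational(1, 2)))) ≈ Add(65619., Mul(447.64, I))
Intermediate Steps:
t = Rational(-16687, 2) (t = Mul(Rational(1, 2), -16687) = Rational(-16687, 2) ≈ -8343.5)
U = Mul(I, Pow(6459, Rational(1, 2))) (U = Pow(-6459, Rational(1, 2)) = Mul(I, Pow(6459, Rational(1, 2))) ≈ Mul(80.368, I))
Mul(Add(Mul(Add(Mul(-2134, 0), t), Pow(Add(-1343, -24765), -1)), Mul(Add(-22054, -1852), Add(11781, U))), Pow(Add(3937, -8229), -1)) = Mul(Add(Mul(Add(Mul(-2134, 0), Rational(-16687, 2)), Pow(Add(-1343, -24765), -1)), Mul(Add(-22054, -1852), Add(11781, Mul(I, Pow(6459, Rational(1, 2)))))), Pow(Add(3937, -8229), -1)) = Mul(Add(Mul(Add(0, Rational(-16687, 2)), Pow(-26108, -1)), Mul(-23906, Add(11781, Mul(I, Pow(6459, Rational(1, 2)))))), Pow(-4292, -1)) = Mul(Add(Mul(Rational(-16687, 2), Rational(-1, 26108)), Add(-281636586, Mul(-23906, I, Pow(6459, Rational(1, 2))))), Rational(-1, 4292)) = Mul(Add(Rational(16687, 52216), Add(-281636586, Mul(-23906, I, Pow(6459, Rational(1, 2))))), Rational(-1, 4292)) = Mul(Add(Rational(-14705935957889, 52216), Mul(-23906, I, Pow(6459, Rational(1, 2)))), Rational(-1, 4292)) = Add(Rational(14705935957889, 224111072), Mul(Rational(11953, 2146), I, Pow(6459, Rational(1, 2))))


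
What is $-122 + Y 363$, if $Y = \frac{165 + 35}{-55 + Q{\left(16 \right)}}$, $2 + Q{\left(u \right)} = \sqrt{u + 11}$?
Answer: $- \frac{251738}{179} - \frac{12100 \sqrt{3}}{179} \approx -1523.4$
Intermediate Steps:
$Q{\left(u \right)} = -2 + \sqrt{11 + u}$ ($Q{\left(u \right)} = -2 + \sqrt{u + 11} = -2 + \sqrt{11 + u}$)
$Y = \frac{200}{-57 + 3 \sqrt{3}}$ ($Y = \frac{165 + 35}{-55 - \left(2 - \sqrt{11 + 16}\right)} = \frac{200}{-55 - \left(2 - \sqrt{27}\right)} = \frac{200}{-55 - \left(2 - 3 \sqrt{3}\right)} = \frac{200}{-57 + 3 \sqrt{3}} \approx -3.8607$)
$-122 + Y 363 = -122 + \left(- \frac{1900}{537} - \frac{100 \sqrt{3}}{537}\right) 363 = -122 - \left(\frac{229900}{179} + \frac{12100 \sqrt{3}}{179}\right) = - \frac{251738}{179} - \frac{12100 \sqrt{3}}{179}$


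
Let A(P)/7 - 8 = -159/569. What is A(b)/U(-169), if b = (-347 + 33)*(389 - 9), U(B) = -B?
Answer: 30751/96161 ≈ 0.31979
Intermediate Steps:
b = -119320 (b = -314*380 = -119320)
A(P) = 30751/569 (A(P) = 56 + 7*(-159/569) = 56 - 1113/569 = 30751/569)
A(b)/U(-169) = 30751/(569*((-1*(-169)))) = (30751/569)/169 = (30751/569)*(1/169) = 30751/96161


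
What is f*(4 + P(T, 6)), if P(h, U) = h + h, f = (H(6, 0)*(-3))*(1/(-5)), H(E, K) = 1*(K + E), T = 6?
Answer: 288/5 ≈ 57.600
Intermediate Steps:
H(E, K) = E + K (H(E, K) = 1*(E + K) = E + K)
f = 18/5 (f = ((6 + 0)*(-3))*(1/(-5)) = (6*(-3))*(1*(-⅕)) = -18*(-⅕) = 18/5 ≈ 3.6000)
P(h, U) = 2*h
f*(4 + P(T, 6)) = 18*(4 + 2*6)/5 = 18*(4 + 12)/5 = (18/5)*16 = 288/5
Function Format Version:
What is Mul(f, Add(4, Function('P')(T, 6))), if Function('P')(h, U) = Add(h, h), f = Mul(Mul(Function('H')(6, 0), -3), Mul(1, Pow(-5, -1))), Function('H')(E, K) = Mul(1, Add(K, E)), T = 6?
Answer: Rational(288, 5) ≈ 57.600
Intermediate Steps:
Function('H')(E, K) = Add(E, K) (Function('H')(E, K) = Mul(1, Add(E, K)) = Add(E, K))
f = Rational(18, 5) (f = Mul(Mul(Add(6, 0), -3), Mul(1, Pow(-5, -1))) = Mul(Mul(6, -3), Mul(1, Rational(-1, 5))) = Mul(-18, Rational(-1, 5)) = Rational(18, 5) ≈ 3.6000)
Function('P')(h, U) = Mul(2, h)
Mul(f, Add(4, Function('P')(T, 6))) = Mul(Rational(18, 5), Add(4, Mul(2, 6))) = Mul(Rational(18, 5), Add(4, 12)) = Mul(Rational(18, 5), 16) = Rational(288, 5)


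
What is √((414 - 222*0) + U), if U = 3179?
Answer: √3593 ≈ 59.942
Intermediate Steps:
√((414 - 222*0) + U) = √((414 - 222*0) + 3179) = √((414 + 0) + 3179) = √(414 + 3179) = √3593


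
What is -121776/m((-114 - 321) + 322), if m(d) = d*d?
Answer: -121776/12769 ≈ -9.5368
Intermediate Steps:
m(d) = d²
-121776/m((-114 - 321) + 322) = -121776/((-114 - 321) + 322)² = -121776/(-435 + 322)² = -121776/((-113)²) = -121776/12769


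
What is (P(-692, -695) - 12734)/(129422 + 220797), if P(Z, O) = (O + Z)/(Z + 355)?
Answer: -4289971/118023803 ≈ -0.036348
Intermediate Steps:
P(Z, O) = (O + Z)/(355 + Z)
(P(-692, -695) - 12734)/(129422 + 220797) = ((-695 - 692)/(355 - 692) - 12734)/(129422 + 220797) = (-1387/(-337) - 12734)/350219 = (-1/337*(-1387) - 12734)*(1/350219) = (1387/337 - 12734)*(1/350219) = -4289971/337*1/350219 = -4289971/118023803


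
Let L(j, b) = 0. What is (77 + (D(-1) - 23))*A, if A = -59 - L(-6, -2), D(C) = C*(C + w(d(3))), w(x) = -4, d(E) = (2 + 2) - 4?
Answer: -3481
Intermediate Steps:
d(E) = 0 (d(E) = 4 - 4 = 0)
D(C) = C*(-4 + C) (D(C) = C*(C - 4) = C*(-4 + C))
A = -59 (A = -59 - 1*0 = -59 + 0 = -59)
(77 + (D(-1) - 23))*A = (77 + (-(-4 - 1) - 23))*(-59) = (77 + (-1*(-5) - 23))*(-59) = (77 + (5 - 23))*(-59) = (77 - 18)*(-59) = 59*(-59) = -3481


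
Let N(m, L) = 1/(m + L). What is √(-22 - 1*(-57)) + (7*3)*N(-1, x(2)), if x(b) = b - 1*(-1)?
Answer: 21/2 + √35 ≈ 16.416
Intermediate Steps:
x(b) = 1 + b (x(b) = b + 1 = 1 + b)
N(m, L) = 1/(L + m)
√(-22 - 1*(-57)) + (7*3)*N(-1, x(2)) = √(-22 - 1*(-57)) + (7*3)/((1 + 2) - 1) = √(-22 + 57) + 21/(3 - 1) = √35 + 21/2 = 21/2 + √35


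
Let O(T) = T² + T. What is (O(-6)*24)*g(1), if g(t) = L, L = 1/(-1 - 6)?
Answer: -720/7 ≈ -102.86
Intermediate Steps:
O(T) = T + T²
L = -⅐ (L = 1/(-7) = -⅐ ≈ -0.14286)
g(t) = -⅐
(O(-6)*24)*g(1) = (-6*(1 - 6)*24)*(-⅐) = (-6*(-5)*24)*(-⅐) = (30*24)*(-⅐) = 720*(-⅐) = -720/7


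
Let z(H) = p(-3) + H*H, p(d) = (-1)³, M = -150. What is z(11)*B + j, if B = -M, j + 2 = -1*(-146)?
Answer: 18144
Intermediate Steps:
p(d) = -1
j = 144 (j = -2 - 1*(-146) = -2 + 146 = 144)
z(H) = -1 + H² (z(H) = -1 + H*H = -1 + H²)
B = 150 (B = -1*(-150) = 150)
z(11)*B + j = (-1 + 11²)*150 + 144 = (-1 + 121)*150 + 144 = 120*150 + 144 = 18000 + 144 = 18144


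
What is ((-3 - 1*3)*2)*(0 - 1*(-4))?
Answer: -48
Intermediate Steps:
((-3 - 1*3)*2)*(0 - 1*(-4)) = ((-3 - 3)*2)*(0 + 4) = -6*2*4 = -12*4 = -48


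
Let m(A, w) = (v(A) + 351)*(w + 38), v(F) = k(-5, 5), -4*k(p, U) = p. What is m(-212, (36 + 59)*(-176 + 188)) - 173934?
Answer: 482033/2 ≈ 2.4102e+5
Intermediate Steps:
k(p, U) = -p/4
v(F) = 5/4 (v(F) = -¼*(-5) = 5/4)
m(A, w) = 26771/2 + 1409*w/4 (m(A, w) = (5/4 + 351)*(w + 38) = 1409*(38 + w)/4 = 26771/2 + 1409*w/4)
m(-212, (36 + 59)*(-176 + 188)) - 173934 = (26771/2 + 1409*((36 + 59)*(-176 + 188))/4) - 173934 = (26771/2 + 1409*(95*12)/4) - 173934 = (26771/2 + (1409/4)*1140) - 173934 = (26771/2 + 401565) - 173934 = 829901/2 - 173934 = 482033/2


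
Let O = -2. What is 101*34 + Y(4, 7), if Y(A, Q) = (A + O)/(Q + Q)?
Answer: 24039/7 ≈ 3434.1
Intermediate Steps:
Y(A, Q) = (-2 + A)/(2*Q) (Y(A, Q) = (A - 2)/(Q + Q) = (-2 + A)/((2*Q)) = (-2 + A)*(1/(2*Q)) = (-2 + A)/(2*Q))
101*34 + Y(4, 7) = 101*34 + (1/2)*(-2 + 4)/7 = 3434 + (1/2)*(1/7)*2 = 3434 + 1/7 = 24039/7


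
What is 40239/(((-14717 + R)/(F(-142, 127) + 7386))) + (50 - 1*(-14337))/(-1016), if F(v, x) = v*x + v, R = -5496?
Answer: 25931462737/1208024 ≈ 21466.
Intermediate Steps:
F(v, x) = v + v*x
40239/(((-14717 + R)/(F(-142, 127) + 7386))) + (50 - 1*(-14337))/(-1016) = 40239/(((-14717 - 5496)/(-142*(1 + 127) + 7386))) + (50 - 1*(-14337))/(-1016) = 40239/((-20213/(-142*128 + 7386))) + (50 + 14337)*(-1/1016) = 40239/((-20213/(-18176 + 7386))) + 14387*(-1/1016) = 40239/((-20213/(-10790))) - 14387/1016 = 40239/((-20213*(-1/10790))) - 14387/1016 = 40239/(20213/10790) - 14387/1016 = 40239*(10790/20213) - 14387/1016 = 25539930/1189 - 14387/1016 = 25931462737/1208024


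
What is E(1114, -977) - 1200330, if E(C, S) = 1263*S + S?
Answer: -2435258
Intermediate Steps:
E(C, S) = 1264*S
E(1114, -977) - 1200330 = 1264*(-977) - 1200330 = -1234928 - 1200330 = -2435258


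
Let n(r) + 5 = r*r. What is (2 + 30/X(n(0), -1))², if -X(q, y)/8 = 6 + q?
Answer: 49/16 ≈ 3.0625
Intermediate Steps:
n(r) = -5 + r² (n(r) = -5 + r*r = -5 + r²)
X(q, y) = -48 - 8*q (X(q, y) = -8*(6 + q) = -48 - 8*q)
(2 + 30/X(n(0), -1))² = (2 + 30/(-48 - 8*(-5 + 0²)))² = (2 + 30/(-48 - 8*(-5 + 0)))² = (2 + 30/(-48 - 8*(-5)))² = (2 + 30/(-48 + 40))² = (2 + 30/(-8))² = (2 + 30*(-⅛))² = (2 - 15/4)² = (-7/4)² = 49/16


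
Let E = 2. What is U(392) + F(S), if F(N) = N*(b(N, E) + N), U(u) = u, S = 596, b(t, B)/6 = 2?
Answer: 362760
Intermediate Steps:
b(t, B) = 12 (b(t, B) = 6*2 = 12)
F(N) = N*(12 + N)
U(392) + F(S) = 392 + 596*(12 + 596) = 392 + 596*608 = 392 + 362368 = 362760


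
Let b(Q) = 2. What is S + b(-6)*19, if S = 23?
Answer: 61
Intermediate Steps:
S + b(-6)*19 = 23 + 2*19 = 23 + 38 = 61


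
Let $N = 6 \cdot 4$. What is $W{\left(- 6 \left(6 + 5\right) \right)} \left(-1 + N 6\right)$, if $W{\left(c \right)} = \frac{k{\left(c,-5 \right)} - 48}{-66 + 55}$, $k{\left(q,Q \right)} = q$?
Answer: $1482$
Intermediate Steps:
$W{\left(c \right)} = \frac{48}{11} - \frac{c}{11}$ ($W{\left(c \right)} = \frac{c - 48}{-66 + 55} = \frac{-48 + c}{-11} = \left(-48 + c\right) \left(- \frac{1}{11}\right) = \frac{48}{11} - \frac{c}{11}$)
$N = 24$
$W{\left(- 6 \left(6 + 5\right) \right)} \left(-1 + N 6\right) = \left(\frac{48}{11} - \frac{\left(-6\right) \left(6 + 5\right)}{11}\right) \left(-1 + 24 \cdot 6\right) = \left(\frac{48}{11} - \frac{\left(-6\right) 11}{11}\right) \left(-1 + 144\right) = \left(\frac{48}{11} - -6\right) 143 = \left(\frac{48}{11} + 6\right) 143 = \frac{114}{11} \cdot 143 = 1482$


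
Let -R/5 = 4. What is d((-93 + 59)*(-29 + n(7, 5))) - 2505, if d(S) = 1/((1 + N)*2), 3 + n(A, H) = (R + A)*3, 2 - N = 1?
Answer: -10019/4 ≈ -2504.8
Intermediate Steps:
R = -20 (R = -5*4 = -20)
N = 1 (N = 2 - 1*1 = 2 - 1 = 1)
n(A, H) = -63 + 3*A (n(A, H) = -3 + (-20 + A)*3 = -3 + (-60 + 3*A) = -63 + 3*A)
d(S) = ¼ (d(S) = 1/((1 + 1)*2) = 1/(2*2) = 1/4 = ¼)
d((-93 + 59)*(-29 + n(7, 5))) - 2505 = ¼ - 2505 = -10019/4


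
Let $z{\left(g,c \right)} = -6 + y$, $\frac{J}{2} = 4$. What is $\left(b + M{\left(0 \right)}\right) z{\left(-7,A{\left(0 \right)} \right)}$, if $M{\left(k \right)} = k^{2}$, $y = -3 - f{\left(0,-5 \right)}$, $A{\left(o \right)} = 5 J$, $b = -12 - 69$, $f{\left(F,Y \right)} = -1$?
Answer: $648$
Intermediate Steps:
$J = 8$ ($J = 2 \cdot 4 = 8$)
$b = -81$ ($b = -12 - 69 = -81$)
$A{\left(o \right)} = 40$ ($A{\left(o \right)} = 5 \cdot 8 = 40$)
$y = -2$ ($y = -3 - -1 = -3 + 1 = -2$)
$z{\left(g,c \right)} = -8$ ($z{\left(g,c \right)} = -6 - 2 = -8$)
$\left(b + M{\left(0 \right)}\right) z{\left(-7,A{\left(0 \right)} \right)} = \left(-81 + 0^{2}\right) \left(-8\right) = \left(-81 + 0\right) \left(-8\right) = \left(-81\right) \left(-8\right) = 648$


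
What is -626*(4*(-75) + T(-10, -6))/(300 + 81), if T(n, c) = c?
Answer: 63852/127 ≈ 502.77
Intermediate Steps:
-626*(4*(-75) + T(-10, -6))/(300 + 81) = -626*(4*(-75) - 6)/(300 + 81) = -626/(381/(-300 - 6)) = -626/(381/(-306)) = -626/(381*(-1/306)) = -626/(-127/102) = -626*(-102/127) = 63852/127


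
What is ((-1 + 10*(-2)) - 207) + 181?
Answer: -47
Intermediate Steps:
((-1 + 10*(-2)) - 207) + 181 = ((-1 - 20) - 207) + 181 = (-21 - 207) + 181 = -228 + 181 = -47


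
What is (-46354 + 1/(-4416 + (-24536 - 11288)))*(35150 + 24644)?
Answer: -55766424479017/20120 ≈ -2.7717e+9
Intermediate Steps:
(-46354 + 1/(-4416 + (-24536 - 11288)))*(35150 + 24644) = (-46354 + 1/(-4416 - 35824))*59794 = (-46354 + 1/(-40240))*59794 = (-46354 - 1/40240)*59794 = -1865284961/40240*59794 = -55766424479017/20120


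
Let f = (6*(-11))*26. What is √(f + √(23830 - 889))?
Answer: √(-1716 + 3*√2549) ≈ 39.554*I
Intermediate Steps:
f = -1716 (f = -66*26 = -1716)
√(f + √(23830 - 889)) = √(-1716 + √(23830 - 889)) = √(-1716 + √22941) = √(-1716 + 3*√2549)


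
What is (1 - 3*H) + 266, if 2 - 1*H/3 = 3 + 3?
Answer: 303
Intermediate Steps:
H = -12 (H = 6 - 3*(3 + 3) = 6 - 3*6 = 6 - 18 = -12)
(1 - 3*H) + 266 = (1 - 3*(-12)) + 266 = (1 + 36) + 266 = 37 + 266 = 303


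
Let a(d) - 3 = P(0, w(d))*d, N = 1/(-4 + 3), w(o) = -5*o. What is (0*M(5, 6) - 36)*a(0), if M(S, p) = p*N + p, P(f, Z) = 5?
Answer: -108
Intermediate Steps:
N = -1 (N = 1/(-1) = -1)
M(S, p) = 0 (M(S, p) = p*(-1) + p = -p + p = 0)
a(d) = 3 + 5*d
(0*M(5, 6) - 36)*a(0) = (0*0 - 36)*(3 + 5*0) = (0 - 36)*(3 + 0) = -36*3 = -108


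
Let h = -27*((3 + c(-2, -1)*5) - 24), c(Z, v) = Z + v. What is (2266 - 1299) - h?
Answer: -5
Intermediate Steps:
h = 972 (h = -27*((3 + (-2 - 1)*5) - 24) = -27*((3 - 3*5) - 24) = -27*((3 - 15) - 24) = -27*(-12 - 24) = -27*(-36) = 972)
(2266 - 1299) - h = (2266 - 1299) - 1*972 = 967 - 972 = -5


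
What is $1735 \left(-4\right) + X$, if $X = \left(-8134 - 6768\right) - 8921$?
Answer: $-30763$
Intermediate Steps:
$X = -23823$ ($X = \left(-8134 - 6768\right) - 8921 = -14902 - 8921 = -23823$)
$1735 \left(-4\right) + X = 1735 \left(-4\right) - 23823 = -6940 - 23823 = -30763$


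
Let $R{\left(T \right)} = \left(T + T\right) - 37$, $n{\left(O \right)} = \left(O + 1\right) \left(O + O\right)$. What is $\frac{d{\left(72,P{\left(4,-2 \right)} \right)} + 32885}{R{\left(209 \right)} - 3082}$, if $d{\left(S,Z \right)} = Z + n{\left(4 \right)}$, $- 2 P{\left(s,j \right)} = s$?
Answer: $- \frac{451}{37} \approx -12.189$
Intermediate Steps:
$n{\left(O \right)} = 2 O \left(1 + O\right)$ ($n{\left(O \right)} = \left(1 + O\right) 2 O = 2 O \left(1 + O\right)$)
$P{\left(s,j \right)} = - \frac{s}{2}$
$d{\left(S,Z \right)} = 40 + Z$ ($d{\left(S,Z \right)} = Z + 2 \cdot 4 \left(1 + 4\right) = Z + 2 \cdot 4 \cdot 5 = Z + 40 = 40 + Z$)
$R{\left(T \right)} = -37 + 2 T$ ($R{\left(T \right)} = 2 T - 37 = -37 + 2 T$)
$\frac{d{\left(72,P{\left(4,-2 \right)} \right)} + 32885}{R{\left(209 \right)} - 3082} = \frac{\left(40 - 2\right) + 32885}{\left(-37 + 2 \cdot 209\right) - 3082} = \frac{\left(40 - 2\right) + 32885}{\left(-37 + 418\right) - 3082} = \frac{38 + 32885}{381 - 3082} = \frac{32923}{-2701} = 32923 \left(- \frac{1}{2701}\right) = - \frac{451}{37}$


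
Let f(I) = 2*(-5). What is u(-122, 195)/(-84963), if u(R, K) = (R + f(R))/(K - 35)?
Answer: 11/1132840 ≈ 9.7101e-6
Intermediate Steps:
f(I) = -10
u(R, K) = (-10 + R)/(-35 + K) (u(R, K) = (R - 10)/(K - 35) = (-10 + R)/(-35 + K))
u(-122, 195)/(-84963) = ((-10 - 122)/(-35 + 195))/(-84963) = (-132/160)*(-1/84963) = ((1/160)*(-132))*(-1/84963) = -33/40*(-1/84963) = 11/1132840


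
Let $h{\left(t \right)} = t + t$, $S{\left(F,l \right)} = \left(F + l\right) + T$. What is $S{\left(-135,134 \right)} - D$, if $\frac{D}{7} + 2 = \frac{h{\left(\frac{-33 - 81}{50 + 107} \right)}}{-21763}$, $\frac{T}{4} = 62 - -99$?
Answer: $\frac{320690013}{488113} \approx 657.0$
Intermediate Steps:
$T = 644$ ($T = 4 \left(62 - -99\right) = 4 \left(62 + 99\right) = 4 \cdot 161 = 644$)
$S{\left(F,l \right)} = 644 + F + l$ ($S{\left(F,l \right)} = \left(F + l\right) + 644 = 644 + F + l$)
$h{\left(t \right)} = 2 t$
$D = - \frac{6833354}{488113}$ ($D = -14 + 7 \frac{2 \frac{-33 - 81}{50 + 107}}{-21763} = -14 + 7 \cdot 2 \left(- \frac{114}{157}\right) \left(- \frac{1}{21763}\right) = -14 + 7 \left(\left(- \frac{228}{157}\right) \left(- \frac{1}{21763}\right)\right) = -14 + 7 \cdot \frac{228}{3416791} = -14 + \frac{228}{488113} = - \frac{6833354}{488113} \approx -14.0$)
$S{\left(-135,134 \right)} - D = \left(644 - 135 + 134\right) - - \frac{6833354}{488113} = 643 + \frac{6833354}{488113} = \frac{320690013}{488113}$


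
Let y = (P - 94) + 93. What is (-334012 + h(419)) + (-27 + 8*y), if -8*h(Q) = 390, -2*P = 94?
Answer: -1337887/4 ≈ -3.3447e+5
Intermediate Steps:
P = -47 (P = -½*94 = -47)
h(Q) = -195/4 (h(Q) = -⅛*390 = -195/4)
y = -48 (y = (-47 - 94) + 93 = -141 + 93 = -48)
(-334012 + h(419)) + (-27 + 8*y) = (-334012 - 195/4) + (-27 + 8*(-48)) = -1336243/4 + (-27 - 384) = -1336243/4 - 411 = -1337887/4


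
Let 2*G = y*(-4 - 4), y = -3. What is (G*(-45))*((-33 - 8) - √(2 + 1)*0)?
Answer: 22140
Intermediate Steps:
G = 12 (G = (-3*(-4 - 4))/2 = (-3*(-8))/2 = (½)*24 = 12)
(G*(-45))*((-33 - 8) - √(2 + 1)*0) = (12*(-45))*((-33 - 8) - √(2 + 1)*0) = -540*(-41 - √3*0) = -540*(-41 + 0) = -540*(-41) = 22140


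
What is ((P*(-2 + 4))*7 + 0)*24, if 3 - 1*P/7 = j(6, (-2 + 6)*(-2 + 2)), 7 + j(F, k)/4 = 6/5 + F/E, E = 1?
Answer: 25872/5 ≈ 5174.4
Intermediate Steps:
j(F, k) = -116/5 + 4*F (j(F, k) = -28 + 4*(6/5 + F/1) = -28 + 4*(6*(1/5) + F*1) = -28 + 4*(6/5 + F) = -28 + (24/5 + 4*F) = -116/5 + 4*F)
P = 77/5 (P = 21 - 7*(-116/5 + 4*6) = 21 - 7*(-116/5 + 24) = 21 - 7*4/5 = 21 - 28/5 = 77/5 ≈ 15.400)
((P*(-2 + 4))*7 + 0)*24 = ((77*(-2 + 4)/5)*7 + 0)*24 = (((77/5)*2)*7 + 0)*24 = ((154/5)*7 + 0)*24 = (1078/5 + 0)*24 = (1078/5)*24 = 25872/5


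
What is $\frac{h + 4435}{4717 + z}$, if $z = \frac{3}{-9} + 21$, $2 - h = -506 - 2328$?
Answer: $\frac{21813}{14213} \approx 1.5347$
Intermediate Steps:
$h = 2836$ ($h = 2 - \left(-506 - 2328\right) = 2 - -2834 = 2 + 2834 = 2836$)
$z = \frac{62}{3}$ ($z = 3 \left(- \frac{1}{9}\right) + 21 = - \frac{1}{3} + 21 = \frac{62}{3} \approx 20.667$)
$\frac{h + 4435}{4717 + z} = \frac{2836 + 4435}{4717 + \frac{62}{3}} = \frac{7271}{\frac{14213}{3}} = 7271 \cdot \frac{3}{14213} = \frac{21813}{14213}$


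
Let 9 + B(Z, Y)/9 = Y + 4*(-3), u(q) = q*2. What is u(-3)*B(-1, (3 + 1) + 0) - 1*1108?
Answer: -190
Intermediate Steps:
u(q) = 2*q
B(Z, Y) = -189 + 9*Y (B(Z, Y) = -81 + 9*(Y + 4*(-3)) = -81 + 9*(Y - 12) = -81 + 9*(-12 + Y) = -81 + (-108 + 9*Y) = -189 + 9*Y)
u(-3)*B(-1, (3 + 1) + 0) - 1*1108 = (2*(-3))*(-189 + 9*((3 + 1) + 0)) - 1*1108 = -6*(-189 + 9*(4 + 0)) - 1108 = -6*(-189 + 9*4) - 1108 = -6*(-189 + 36) - 1108 = -6*(-153) - 1108 = 918 - 1108 = -190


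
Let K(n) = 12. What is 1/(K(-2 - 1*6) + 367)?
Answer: 1/379 ≈ 0.0026385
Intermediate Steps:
1/(K(-2 - 1*6) + 367) = 1/(12 + 367) = 1/379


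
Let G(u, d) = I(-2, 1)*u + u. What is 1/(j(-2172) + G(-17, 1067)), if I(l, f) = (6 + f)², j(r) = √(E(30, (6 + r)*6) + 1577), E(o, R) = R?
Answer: -850/733919 - I*√11419/733919 ≈ -0.0011582 - 0.0001456*I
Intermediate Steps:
j(r) = √(1613 + 6*r) (j(r) = √((6 + r)*6 + 1577) = √((36 + 6*r) + 1577) = √(1613 + 6*r))
G(u, d) = 50*u (G(u, d) = (6 + 1)²*u + u = 7²*u + u = 49*u + u = 50*u)
1/(j(-2172) + G(-17, 1067)) = 1/(√(1613 + 6*(-2172)) + 50*(-17)) = 1/(√(1613 - 13032) - 850) = 1/(√(-11419) - 850) = 1/(I*√11419 - 850) = 1/(-850 + I*√11419)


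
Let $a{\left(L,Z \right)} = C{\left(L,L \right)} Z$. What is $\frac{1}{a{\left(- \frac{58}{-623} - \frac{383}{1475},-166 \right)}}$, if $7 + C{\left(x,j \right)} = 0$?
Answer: $\frac{1}{1162} \approx 0.00086058$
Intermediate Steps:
$C{\left(x,j \right)} = -7$ ($C{\left(x,j \right)} = -7 + 0 = -7$)
$a{\left(L,Z \right)} = - 7 Z$
$\frac{1}{a{\left(- \frac{58}{-623} - \frac{383}{1475},-166 \right)}} = \frac{1}{\left(-7\right) \left(-166\right)} = \frac{1}{1162}$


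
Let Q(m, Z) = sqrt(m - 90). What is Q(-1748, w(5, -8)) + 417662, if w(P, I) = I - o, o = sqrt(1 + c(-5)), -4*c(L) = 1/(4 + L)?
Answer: 417662 + I*sqrt(1838) ≈ 4.1766e+5 + 42.872*I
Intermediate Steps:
c(L) = -1/(4*(4 + L))
o = sqrt(5)/2 (o = sqrt(1 - 1/(16 + 4*(-5))) = sqrt(1 - 1/(16 - 20)) = sqrt(1 - 1/(-4)) = sqrt(1 - 1*(-1/4)) = sqrt(1 + 1/4) = sqrt(5/4) = sqrt(5)/2 ≈ 1.1180)
w(P, I) = I - sqrt(5)/2
Q(m, Z) = sqrt(-90 + m)
Q(-1748, w(5, -8)) + 417662 = sqrt(-90 - 1748) + 417662 = sqrt(-1838) + 417662 = I*sqrt(1838) + 417662 = 417662 + I*sqrt(1838)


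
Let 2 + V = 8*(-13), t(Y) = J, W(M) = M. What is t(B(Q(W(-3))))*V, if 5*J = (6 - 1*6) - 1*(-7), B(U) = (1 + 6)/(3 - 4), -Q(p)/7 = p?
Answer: -742/5 ≈ -148.40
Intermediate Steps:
Q(p) = -7*p
B(U) = -7 (B(U) = 7/(-1) = 7*(-1) = -7)
J = 7/5 (J = ((6 - 1*6) - 1*(-7))/5 = ((6 - 6) + 7)/5 = (0 + 7)/5 = (1/5)*7 = 7/5 ≈ 1.4000)
t(Y) = 7/5
V = -106 (V = -2 + 8*(-13) = -2 - 104 = -106)
t(B(Q(W(-3))))*V = (7/5)*(-106) = -742/5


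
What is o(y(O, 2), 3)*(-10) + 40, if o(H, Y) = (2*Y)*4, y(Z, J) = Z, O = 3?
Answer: -200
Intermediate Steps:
o(H, Y) = 8*Y
o(y(O, 2), 3)*(-10) + 40 = (8*3)*(-10) + 40 = 24*(-10) + 40 = -240 + 40 = -200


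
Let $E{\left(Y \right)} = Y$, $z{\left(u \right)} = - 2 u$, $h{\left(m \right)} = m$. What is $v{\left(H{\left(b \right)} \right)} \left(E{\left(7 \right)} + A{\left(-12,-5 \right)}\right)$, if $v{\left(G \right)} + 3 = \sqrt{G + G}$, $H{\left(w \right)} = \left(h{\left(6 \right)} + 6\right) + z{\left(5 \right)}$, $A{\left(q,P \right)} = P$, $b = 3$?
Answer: $-2$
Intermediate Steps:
$H{\left(w \right)} = 2$ ($H{\left(w \right)} = \left(6 + 6\right) - 10 = 12 - 10 = 2$)
$v{\left(G \right)} = -3 + \sqrt{2} \sqrt{G}$ ($v{\left(G \right)} = -3 + \sqrt{G + G} = -3 + \sqrt{2 G} = -3 + \sqrt{2} \sqrt{G}$)
$v{\left(H{\left(b \right)} \right)} \left(E{\left(7 \right)} + A{\left(-12,-5 \right)}\right) = \left(-3 + \sqrt{2} \sqrt{2}\right) \left(7 - 5\right) = \left(-3 + 2\right) 2 = \left(-1\right) 2 = -2$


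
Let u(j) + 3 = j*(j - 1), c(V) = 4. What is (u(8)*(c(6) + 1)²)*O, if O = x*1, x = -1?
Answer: -1325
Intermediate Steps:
O = -1 (O = -1*1 = -1)
u(j) = -3 + j*(-1 + j) (u(j) = -3 + j*(j - 1) = -3 + j*(-1 + j))
(u(8)*(c(6) + 1)²)*O = ((-3 + 8² - 1*8)*(4 + 1)²)*(-1) = ((-3 + 64 - 8)*5²)*(-1) = (53*25)*(-1) = 1325*(-1) = -1325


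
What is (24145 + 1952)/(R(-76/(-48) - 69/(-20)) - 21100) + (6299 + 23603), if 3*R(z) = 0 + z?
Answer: 56777034068/1898849 ≈ 29901.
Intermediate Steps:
R(z) = z/3 (R(z) = (0 + z)/3 = z/3)
(24145 + 1952)/(R(-76/(-48) - 69/(-20)) - 21100) + (6299 + 23603) = (24145 + 1952)/((-76/(-48) - 69/(-20))/3 - 21100) + (6299 + 23603) = 26097/((-76*(-1/48) - 69*(-1/20))/3 - 21100) + 29902 = 26097/((19/12 + 69/20)/3 - 21100) + 29902 = 26097/((1/3)*(151/30) - 21100) + 29902 = 26097/(151/90 - 21100) + 29902 = 26097/(-1898849/90) + 29902 = 26097*(-90/1898849) + 29902 = -2348730/1898849 + 29902 = 56777034068/1898849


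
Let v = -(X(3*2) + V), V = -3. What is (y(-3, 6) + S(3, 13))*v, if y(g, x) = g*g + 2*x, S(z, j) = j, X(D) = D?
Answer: -102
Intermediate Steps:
y(g, x) = g² + 2*x
v = -3 (v = -(3*2 - 3) = -(6 - 3) = -1*3 = -3)
(y(-3, 6) + S(3, 13))*v = (((-3)² + 2*6) + 13)*(-3) = ((9 + 12) + 13)*(-3) = (21 + 13)*(-3) = 34*(-3) = -102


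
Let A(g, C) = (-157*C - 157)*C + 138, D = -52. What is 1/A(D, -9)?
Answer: -1/11166 ≈ -8.9558e-5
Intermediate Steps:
A(g, C) = 138 + C*(-157 - 157*C) (A(g, C) = (-157 - 157*C)*C + 138 = C*(-157 - 157*C) + 138 = 138 + C*(-157 - 157*C))
1/A(D, -9) = 1/(138 - 157*(-9) - 157*(-9)²) = 1/(138 + 1413 - 157*81) = 1/(138 + 1413 - 12717) = 1/(-11166) = -1/11166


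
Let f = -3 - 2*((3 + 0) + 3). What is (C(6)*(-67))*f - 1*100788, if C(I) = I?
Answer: -94758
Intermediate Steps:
f = -15 (f = -3 - 2*(3 + 3) = -3 - 2*6 = -3 - 12 = -15)
(C(6)*(-67))*f - 1*100788 = (6*(-67))*(-15) - 1*100788 = -402*(-15) - 100788 = 6030 - 100788 = -94758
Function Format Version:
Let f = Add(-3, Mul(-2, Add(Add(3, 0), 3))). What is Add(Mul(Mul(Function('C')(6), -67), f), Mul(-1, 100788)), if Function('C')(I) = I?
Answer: -94758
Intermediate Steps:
f = -15 (f = Add(-3, Mul(-2, Add(3, 3))) = Add(-3, Mul(-2, 6)) = Add(-3, -12) = -15)
Add(Mul(Mul(Function('C')(6), -67), f), Mul(-1, 100788)) = Add(Mul(Mul(6, -67), -15), Mul(-1, 100788)) = Add(Mul(-402, -15), -100788) = Add(6030, -100788) = -94758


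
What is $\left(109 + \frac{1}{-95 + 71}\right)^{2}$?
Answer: $\frac{6838225}{576} \approx 11872.0$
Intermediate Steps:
$\left(109 + \frac{1}{-95 + 71}\right)^{2} = \left(109 + \frac{1}{-24}\right)^{2} = \left(109 - \frac{1}{24}\right)^{2} = \left(\frac{2615}{24}\right)^{2} = \frac{6838225}{576}$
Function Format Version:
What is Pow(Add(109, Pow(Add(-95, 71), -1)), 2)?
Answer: Rational(6838225, 576) ≈ 11872.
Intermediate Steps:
Pow(Add(109, Pow(Add(-95, 71), -1)), 2) = Pow(Add(109, Pow(-24, -1)), 2) = Pow(Add(109, Rational(-1, 24)), 2) = Pow(Rational(2615, 24), 2) = Rational(6838225, 576)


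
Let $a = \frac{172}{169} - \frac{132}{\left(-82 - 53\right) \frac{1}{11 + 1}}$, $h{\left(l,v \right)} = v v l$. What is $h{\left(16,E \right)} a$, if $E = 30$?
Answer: $\frac{31031040}{169} \approx 1.8362 \cdot 10^{5}$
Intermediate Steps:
$h{\left(l,v \right)} = l v^{2}$ ($h{\left(l,v \right)} = v^{2} l = l v^{2}$)
$a = \frac{32324}{2535}$ ($a = 172 \cdot \frac{1}{169} - \frac{132}{\left(-135\right) \frac{1}{12}} = \frac{172}{169} - \frac{132}{\left(-135\right) \frac{1}{12}} = \frac{172}{169} - \frac{132}{- \frac{45}{4}} = \frac{172}{169} - - \frac{176}{15} = \frac{172}{169} + \frac{176}{15} = \frac{32324}{2535} \approx 12.751$)
$h{\left(16,E \right)} a = 16 \cdot 30^{2} \cdot \frac{32324}{2535} = 16 \cdot 900 \cdot \frac{32324}{2535} = 14400 \cdot \frac{32324}{2535} = \frac{31031040}{169}$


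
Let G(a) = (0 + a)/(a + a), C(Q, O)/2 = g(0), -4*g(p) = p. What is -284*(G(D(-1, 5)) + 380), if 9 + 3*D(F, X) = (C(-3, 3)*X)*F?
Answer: -108062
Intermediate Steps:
g(p) = -p/4
C(Q, O) = 0 (C(Q, O) = 2*(-¼*0) = 2*0 = 0)
D(F, X) = -3 (D(F, X) = -3 + ((0*X)*F)/3 = -3 + (0*F)/3 = -3 + (⅓)*0 = -3 + 0 = -3)
G(a) = ½ (G(a) = a/((2*a)) = a*(1/(2*a)) = ½)
-284*(G(D(-1, 5)) + 380) = -284*(½ + 380) = -284*761/2 = -108062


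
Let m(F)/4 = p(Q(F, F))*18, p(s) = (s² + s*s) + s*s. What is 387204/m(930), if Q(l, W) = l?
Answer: 32267/15568200 ≈ 0.0020726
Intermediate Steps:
p(s) = 3*s² (p(s) = (s² + s²) + s² = 2*s² + s² = 3*s²)
m(F) = 216*F² (m(F) = 4*((3*F²)*18) = 4*(54*F²) = 216*F²)
387204/m(930) = 387204/((216*930²)) = 387204/((216*864900)) = 387204/186818400 = 387204*(1/186818400) = 32267/15568200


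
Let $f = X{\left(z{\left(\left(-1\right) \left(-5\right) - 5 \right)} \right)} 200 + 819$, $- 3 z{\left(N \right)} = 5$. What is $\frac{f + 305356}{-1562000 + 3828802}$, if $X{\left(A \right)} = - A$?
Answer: $\frac{919525}{6800406} \approx 0.13522$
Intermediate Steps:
$z{\left(N \right)} = - \frac{5}{3}$ ($z{\left(N \right)} = \left(- \frac{1}{3}\right) 5 = - \frac{5}{3}$)
$f = \frac{3457}{3}$ ($f = \left(-1\right) \left(- \frac{5}{3}\right) 200 + 819 = \frac{5}{3} \cdot 200 + 819 = \frac{1000}{3} + 819 = \frac{3457}{3} \approx 1152.3$)
$\frac{f + 305356}{-1562000 + 3828802} = \frac{\frac{3457}{3} + 305356}{-1562000 + 3828802} = \frac{919525}{3 \cdot 2266802} = \frac{919525}{3} \cdot \frac{1}{2266802} = \frac{919525}{6800406}$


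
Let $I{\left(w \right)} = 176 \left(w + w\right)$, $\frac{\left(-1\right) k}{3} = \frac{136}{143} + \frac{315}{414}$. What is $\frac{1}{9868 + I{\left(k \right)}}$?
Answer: $\frac{299}{2410004} \approx 0.00012407$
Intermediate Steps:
$k = - \frac{33783}{6578}$ ($k = - 3 \left(\frac{136}{143} + \frac{315}{414}\right) = - 3 \left(136 \cdot \frac{1}{143} + 315 \cdot \frac{1}{414}\right) = - 3 \left(\frac{136}{143} + \frac{35}{46}\right) = \left(-3\right) \frac{11261}{6578} = - \frac{33783}{6578} \approx -5.1358$)
$I{\left(w \right)} = 352 w$ ($I{\left(w \right)} = 176 \cdot 2 w = 352 w$)
$\frac{1}{9868 + I{\left(k \right)}} = \frac{1}{9868 + 352 \left(- \frac{33783}{6578}\right)} = \frac{1}{9868 - \frac{540528}{299}} = \frac{1}{\frac{2410004}{299}} = \frac{299}{2410004}$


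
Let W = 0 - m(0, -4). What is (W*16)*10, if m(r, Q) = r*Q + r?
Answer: 0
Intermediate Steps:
m(r, Q) = r + Q*r (m(r, Q) = Q*r + r = r + Q*r)
W = 0 (W = 0 - 0*(1 - 4) = 0 - 0*(-3) = 0 - 1*0 = 0 + 0 = 0)
(W*16)*10 = (0*16)*10 = 0*10 = 0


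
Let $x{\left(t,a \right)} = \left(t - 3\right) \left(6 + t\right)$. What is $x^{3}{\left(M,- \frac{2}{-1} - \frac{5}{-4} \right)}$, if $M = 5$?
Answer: $10648$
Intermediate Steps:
$x{\left(t,a \right)} = \left(-3 + t\right) \left(6 + t\right)$
$x^{3}{\left(M,- \frac{2}{-1} - \frac{5}{-4} \right)} = \left(-18 + 5^{2} + 3 \cdot 5\right)^{3} = \left(-18 + 25 + 15\right)^{3} = 22^{3} = 10648$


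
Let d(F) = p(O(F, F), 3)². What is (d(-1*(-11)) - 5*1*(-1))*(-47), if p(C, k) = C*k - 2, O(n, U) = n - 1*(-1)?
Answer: -54567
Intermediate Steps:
O(n, U) = 1 + n (O(n, U) = n + 1 = 1 + n)
p(C, k) = -2 + C*k
d(F) = (1 + 3*F)² (d(F) = (-2 + (1 + F)*3)² = (-2 + (3 + 3*F))² = (1 + 3*F)²)
(d(-1*(-11)) - 5*1*(-1))*(-47) = ((1 + 3*(-1*(-11)))² - 5*1*(-1))*(-47) = ((1 + 3*11)² - 5*(-1))*(-47) = ((1 + 33)² + 5)*(-47) = (34² + 5)*(-47) = (1156 + 5)*(-47) = 1161*(-47) = -54567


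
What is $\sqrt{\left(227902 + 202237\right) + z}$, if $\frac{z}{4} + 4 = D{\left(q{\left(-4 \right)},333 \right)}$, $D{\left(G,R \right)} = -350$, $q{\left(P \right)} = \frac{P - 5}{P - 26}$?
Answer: $\sqrt{428723} \approx 654.77$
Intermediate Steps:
$q{\left(P \right)} = \frac{-5 + P}{-26 + P}$
$z = -1416$ ($z = -16 + 4 \left(-350\right) = -16 - 1400 = -1416$)
$\sqrt{\left(227902 + 202237\right) + z} = \sqrt{\left(227902 + 202237\right) - 1416} = \sqrt{430139 - 1416} = \sqrt{428723}$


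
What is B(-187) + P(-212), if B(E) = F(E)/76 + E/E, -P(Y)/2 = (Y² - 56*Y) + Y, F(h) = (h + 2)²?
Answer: -8569507/76 ≈ -1.1276e+5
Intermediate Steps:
F(h) = (2 + h)²
P(Y) = -2*Y² + 110*Y (P(Y) = -2*((Y² - 56*Y) + Y) = -2*(Y² - 55*Y) = -2*Y² + 110*Y)
B(E) = 1 + (2 + E)²/76 (B(E) = (2 + E)²/76 + E/E = (2 + E)²*(1/76) + 1 = (2 + E)²/76 + 1 = 1 + (2 + E)²/76)
B(-187) + P(-212) = (1 + (2 - 187)²/76) + 2*(-212)*(55 - 1*(-212)) = (1 + (1/76)*(-185)²) + 2*(-212)*(55 + 212) = (1 + (1/76)*34225) + 2*(-212)*267 = (1 + 34225/76) - 113208 = 34301/76 - 113208 = -8569507/76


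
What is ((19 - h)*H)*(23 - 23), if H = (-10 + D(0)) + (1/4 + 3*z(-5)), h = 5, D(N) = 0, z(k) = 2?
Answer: 0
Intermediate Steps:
H = -15/4 (H = (-10 + 0) + (1/4 + 3*2) = -10 + (¼ + 6) = -10 + 25/4 = -15/4 ≈ -3.7500)
((19 - h)*H)*(23 - 23) = ((19 - 1*5)*(-15/4))*(23 - 23) = ((19 - 5)*(-15/4))*0 = (14*(-15/4))*0 = -105/2*0 = 0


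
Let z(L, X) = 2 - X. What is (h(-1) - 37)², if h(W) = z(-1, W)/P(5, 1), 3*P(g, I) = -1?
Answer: 2116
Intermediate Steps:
P(g, I) = -⅓ (P(g, I) = (⅓)*(-1) = -⅓)
h(W) = -6 + 3*W (h(W) = (2 - W)/(-⅓) = (2 - W)*(-3) = -6 + 3*W)
(h(-1) - 37)² = ((-6 + 3*(-1)) - 37)² = ((-6 - 3) - 37)² = (-9 - 37)² = (-46)² = 2116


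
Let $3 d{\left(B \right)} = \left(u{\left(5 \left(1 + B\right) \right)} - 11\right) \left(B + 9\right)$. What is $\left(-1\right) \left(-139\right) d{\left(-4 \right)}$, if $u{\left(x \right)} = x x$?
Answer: $\frac{148730}{3} \approx 49577.0$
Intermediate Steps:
$u{\left(x \right)} = x^{2}$
$d{\left(B \right)} = \frac{\left(-11 + \left(5 + 5 B\right)^{2}\right) \left(9 + B\right)}{3}$ ($d{\left(B \right)} = \frac{\left(\left(5 \left(1 + B\right)\right)^{2} - 11\right) \left(B + 9\right)}{3} = \frac{\left(\left(5 + 5 B\right)^{2} - 11\right) \left(9 + B\right)}{3} = \frac{\left(-11 + \left(5 + 5 B\right)^{2}\right) \left(9 + B\right)}{3}$)
$\left(-1\right) \left(-139\right) d{\left(-4 \right)} = \left(-1\right) \left(-139\right) \left(42 + \frac{25 \left(-4\right)^{3}}{3} + \frac{275 \left(-4\right)^{2}}{3} + \frac{464}{3} \left(-4\right)\right) = 139 \left(42 + \frac{25}{3} \left(-64\right) + \frac{275}{3} \cdot 16 - \frac{1856}{3}\right) = 139 \left(42 - \frac{1600}{3} + \frac{4400}{3} - \frac{1856}{3}\right) = 139 \cdot \frac{1070}{3} = \frac{148730}{3}$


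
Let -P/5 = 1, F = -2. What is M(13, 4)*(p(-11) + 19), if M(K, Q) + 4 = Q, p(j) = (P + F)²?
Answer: 0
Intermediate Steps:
P = -5 (P = -5*1 = -5)
p(j) = 49 (p(j) = (-5 - 2)² = (-7)² = 49)
M(K, Q) = -4 + Q
M(13, 4)*(p(-11) + 19) = (-4 + 4)*(49 + 19) = 0*68 = 0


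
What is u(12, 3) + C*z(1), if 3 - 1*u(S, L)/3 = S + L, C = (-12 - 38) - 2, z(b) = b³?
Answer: -88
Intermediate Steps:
C = -52 (C = -50 - 2 = -52)
u(S, L) = 9 - 3*L - 3*S (u(S, L) = 9 - 3*(S + L) = 9 - 3*(L + S) = 9 + (-3*L - 3*S) = 9 - 3*L - 3*S)
u(12, 3) + C*z(1) = (9 - 3*3 - 3*12) - 52*1³ = (9 - 9 - 36) - 52*1 = -36 - 52 = -88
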